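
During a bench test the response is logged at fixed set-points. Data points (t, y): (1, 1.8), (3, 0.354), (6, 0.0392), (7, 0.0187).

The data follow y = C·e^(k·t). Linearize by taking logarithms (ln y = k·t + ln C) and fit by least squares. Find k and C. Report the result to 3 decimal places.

Let Y = ln y. Fitting Y = k·t + ln C by least squares:
Sums: Σt = 17.0000, Σ(t)² = 95.0000, Σln y = -7.6690, Σt·ln y = -49.8167.
Normal system: [[95.0000, 17.0000]; [17.0000, 4]]·[k, ln C]ᵀ = [-49.8167, -7.6690]ᵀ.
Δ = 95.0000·4 − (17.0000)² = 91.0000; k = (-49.8167·4 − 17.0000·-7.6690)/91.0000 = -0.75708, ln C = (95.0000·-7.6690 − 17.0000·-49.8167)/91.0000 = 1.30033, so C = exp(1.30033) = 3.67052.

k = -0.757, C = 3.671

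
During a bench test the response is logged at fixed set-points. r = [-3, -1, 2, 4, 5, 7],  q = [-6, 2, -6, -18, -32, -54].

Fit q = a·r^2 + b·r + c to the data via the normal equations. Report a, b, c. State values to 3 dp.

a = -0.982, b = -1.059, c = 0.490

Entries of MᵀM: Σr^2·r^2 = 3380, Σr^2·r = 512, Σr^2 = 104, Σr·r = 104, Σr = 14, Σ1 = 6.
For Mᵀq: Σr^2·q = -3810, Σr·q = -606, Σq = -114.
So MᵀM·[a, b, c]ᵀ = Mᵀq: [[3380, 512, 104]; [512, 104, 14]; [104, 14, 6]]·[a, b, c]ᵀ = [-3810, -606, -114]ᵀ.
Solving the 3×3 system (Gaussian elimination) gives a = -9813/9994, b = -5292/4997, c = 129/263.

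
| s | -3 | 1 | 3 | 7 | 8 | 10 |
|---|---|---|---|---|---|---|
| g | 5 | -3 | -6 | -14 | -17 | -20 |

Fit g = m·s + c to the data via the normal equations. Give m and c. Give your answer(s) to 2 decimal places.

m = -1.94, c = -0.75

Sums needed: Σs·s = 232, Σs = 26, Σ1 = 6.
Moment sums: Σs·g = -470, Σg = -55.
Normal equations: [[232, 26]; [26, 6]]·[m, c]ᵀ = [-470, -55]ᵀ.
Δ = 232·6 − 26² = 716.
m = ((-470)·6 − 26·(-55))/716 = -695/358; c = (232·(-55) − 26·(-470))/716 = -135/179.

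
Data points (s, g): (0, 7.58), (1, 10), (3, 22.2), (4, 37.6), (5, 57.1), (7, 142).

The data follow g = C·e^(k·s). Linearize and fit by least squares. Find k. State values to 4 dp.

Linearized form: ln g = k·s + ln C. From the 6 transformed points,
XᵀX = [[100.0000, 20.0000]; [20.0000, 6]], rhs = [81.0257, 20.0558]ᵀ  (here Σs = 20.0000, Σ(s)² = 100.0000, Σln g = 20.0558, Σs·ln g = 81.0257).
Solving (det = 200.0000): k = 0.42519, ln C = 1.92534.

k = 0.4252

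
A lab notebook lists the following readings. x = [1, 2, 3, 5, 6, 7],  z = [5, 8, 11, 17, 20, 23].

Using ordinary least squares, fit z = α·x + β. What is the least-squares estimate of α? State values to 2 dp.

Normal-equation sums: Σx·x = 124, Σx = 24, Σ1 = 6.
For Mᵀz: Σx·z = 420, Σz = 84.
MᵀM·[α, β]ᵀ = Mᵀz becomes [[124, 24]; [24, 6]]·[α, β]ᵀ = [420, 84]ᵀ.
Δ = 124·6 − 24² = 168.
α = (420·6 − 24·84)/168 = 3; β = (124·84 − 24·420)/168 = 2.

α = 3.00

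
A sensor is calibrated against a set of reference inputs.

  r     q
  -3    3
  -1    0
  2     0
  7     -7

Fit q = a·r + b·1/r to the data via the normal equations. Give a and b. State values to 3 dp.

The normal equations are: 63·a + 4·b = -58;  4·a + (2437/1764)·b = -2.
(Σr·r = 63, Σr·1/r = 4, Σ1/r·1/r = 2437/1764, Σr·q = -58, Σ1/r·q = -2.)
det = 63·(2437/1764) − 4² = 1989/28.
a = ((-58)·(2437/1764) − 4·(-2))/(1989/28) = -127234/125307; b = (63·(-2) − 4·(-58))/(1989/28) = 2968/1989.

a = -1.015, b = 1.492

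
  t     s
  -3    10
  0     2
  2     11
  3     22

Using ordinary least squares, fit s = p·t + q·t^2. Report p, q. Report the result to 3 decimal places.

From the data, Σt·t = 22, Σt·t^2 = 8, Σt^2·t^2 = 178.
And Σt·s = 58, Σt^2·s = 332.
Δ = 22·178 − 8² = 3852.
p = (58·178 − 8·332)/3852 = 213/107; q = (22·332 − 8·58)/3852 = 190/107.

p = 1.991, q = 1.776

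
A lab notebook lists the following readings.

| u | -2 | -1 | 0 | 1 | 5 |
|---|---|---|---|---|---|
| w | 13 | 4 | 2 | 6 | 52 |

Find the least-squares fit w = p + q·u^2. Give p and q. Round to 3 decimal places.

Normal-equation sums: Σ1 = 5, Σu^2 = 31, Σu^2·u^2 = 643.
For Xᵀw: Σw = 77, Σu^2·w = 1362.
Normal equations: [[5, 31]; [31, 643]]·[p, q]ᵀ = [77, 1362]ᵀ.
Determinant 5·643 − 31² = 2254.
p = (77·643 − 31·1362)/2254 = 7289/2254; q = (5·1362 − 31·77)/2254 = 4423/2254.

p = 3.234, q = 1.962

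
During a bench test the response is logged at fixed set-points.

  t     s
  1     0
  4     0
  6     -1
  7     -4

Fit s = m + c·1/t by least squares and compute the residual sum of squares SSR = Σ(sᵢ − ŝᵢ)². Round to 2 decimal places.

SSR = 7.83

The normal equations are: 4·m + (131/84)·c = -5;  (131/84)·m + (7837/7056)·c = -31/42.
Eliminating c: (7837/7056)·(row 1) − (131/84)·(row 2) gives (4729/2352)·m = (7837/7056)·(-5) − (131/84)·(-31/42) = -31063/7056, so m = -31063/14187.
Then c = ((-31/42) − (131/84)·(-31063/14187))/(7837/7056) = 11396/4729.
Residuals: -3125/14187, 22516/14187, 3726/4729, -30569/14187; SSR = 111098/14187.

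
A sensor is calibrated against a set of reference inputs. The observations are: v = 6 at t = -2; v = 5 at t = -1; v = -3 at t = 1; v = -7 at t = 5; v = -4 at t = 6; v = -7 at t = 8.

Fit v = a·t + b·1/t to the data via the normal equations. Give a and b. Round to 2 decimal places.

Sums needed: Σt·t = 131, Σt·1/t = 6, Σ1/t·1/t = 33601/14400.
Right-hand side: Σt·v = -135, Σ1/t·v = -1673/120.
So AᵀA·[a, b]ᵀ = Aᵀv: [[131, 6]; [6, 33601/14400]]·[a, b]ᵀ = [-135, -1673/120]ᵀ.
Eliminating b: (33601/14400)·(row 1) − 6·(row 2) gives (3883331/14400)·a = (33601/14400)·(-135) − 6·(-1673/120) = -14807/64, so a = -3331575/3883331.
Then b = ((-1673/120) − 6·(-3331575/3883331))/(33601/14400) = -14635560/3883331.

a = -0.86, b = -3.77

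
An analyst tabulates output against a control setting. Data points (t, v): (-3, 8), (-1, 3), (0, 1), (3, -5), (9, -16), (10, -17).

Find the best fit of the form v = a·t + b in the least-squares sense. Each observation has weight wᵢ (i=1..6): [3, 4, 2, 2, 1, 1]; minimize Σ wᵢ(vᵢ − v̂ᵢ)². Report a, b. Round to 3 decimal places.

a = -1.934, b = 1.401

Compute the Gram sums: Σwᵢ·t·t = 230, Σwᵢ·t = 12, Σwᵢ·1 = 13.
Right-hand side: Σwᵢ·t·v = -428, Σwᵢ·v = -5.
Normal equations: [[230, 12]; [12, 13]]·[a, b]ᵀ = [-428, -5]ᵀ.
Δ = 230·13 − 12² = 2846.
a = ((-428)·13 − 12·(-5))/2846 = -2752/1423; b = (230·(-5) − 12·(-428))/2846 = 1993/1423.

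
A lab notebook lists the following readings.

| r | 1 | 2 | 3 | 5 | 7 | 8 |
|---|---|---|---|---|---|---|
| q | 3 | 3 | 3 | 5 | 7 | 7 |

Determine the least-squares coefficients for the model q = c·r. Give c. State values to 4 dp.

From the data, Σr·r = 152.
Moment sums: Σr·q = 148.
Hence c = 148 / 152 ≈ 0.973684.

c = 0.9737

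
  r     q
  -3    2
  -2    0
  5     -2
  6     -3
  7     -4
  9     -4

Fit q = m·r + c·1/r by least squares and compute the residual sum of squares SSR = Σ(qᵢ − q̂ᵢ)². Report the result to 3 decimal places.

With design matrix A, AᵀA = [[204, 6]; [6, 91613/198450]] and Aᵀq = [-98, -1627/630]ᵀ.
Δ = 204·(91613/198450) − 6² = 1924142/33075.
m = ((-98)·(91613/198450) − 6·(-1627/630))/(1924142/33075) = -1475761/2886213; c = (204·(-1627/630) − 6·(-98))/(1924142/33075) = 1011465/962071.
Residuals: 785536/962071, -2868649/5772426, 999500/2886213, -206537/1924142, -1648010/2886213, 466614/962071; SSR = 9272609/5772426.

SSR = 1.606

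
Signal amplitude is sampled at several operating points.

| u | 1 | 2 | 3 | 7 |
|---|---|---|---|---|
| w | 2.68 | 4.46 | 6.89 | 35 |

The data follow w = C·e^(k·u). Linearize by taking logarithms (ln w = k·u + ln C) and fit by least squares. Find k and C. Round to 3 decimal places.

k = 0.422, C = 1.857

With ln wᵢ as the transformed response and uᵢ as the regressor:
Σu = 13.0000, Σ(u)² = 63.0000, Σln w = 7.9664, Σu·ln w = 34.6538.
Normal system: [[63.0000, 13.0000]; [13.0000, 4]]·[k, ln C]ᵀ = [34.6538, 7.9664]ᵀ.
Δ = 63.0000·4 − (13.0000)² = 83.0000; k = (34.6538·4 − 13.0000·7.9664)/83.0000 = 0.42231, ln C = (63.0000·7.9664 − 13.0000·34.6538)/83.0000 = 0.61908, so C = exp(0.61908) = 1.85721.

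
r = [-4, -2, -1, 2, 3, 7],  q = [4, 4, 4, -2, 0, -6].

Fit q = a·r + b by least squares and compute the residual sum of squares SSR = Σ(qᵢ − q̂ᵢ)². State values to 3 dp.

Normal-equation sums: Σr·r = 83, Σr = 5, Σ1 = 6.
And Σr·q = -74, Σq = 4.
Normal equations: [[83, 5]; [5, 6]]·[a, b]ᵀ = [-74, 4]ᵀ.
Eliminating b: 6·(row 1) − 5·(row 2) gives 473·a = 6·(-74) − 5·4 = -464, so a = -464/473.
Then b = (4 − 5·(-464/473))/6 = 702/473.
Residuals: -666/473, 262/473, 66/43, -720/473, 690/473, -292/473; SSR = 4480/473.

SSR = 9.471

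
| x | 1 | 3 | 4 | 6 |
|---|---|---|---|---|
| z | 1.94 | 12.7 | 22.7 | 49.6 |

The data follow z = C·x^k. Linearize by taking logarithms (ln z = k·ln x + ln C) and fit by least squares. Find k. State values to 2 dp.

k = 1.80

Let Y = ln z. Fitting Y = k·ln x + ln C by least squares:
Σln x = 4.2767, Σ(ln x)² = 6.3392, Σln z = 10.2306, Σln x·ln z = 14.1158.
Equations: 6.3392·k + 4.2767·ln C = 14.1158;  4.2767·k + 4·ln C = 10.2306.
Slope k = (n·Σln x·ln z − Σln x·Σln z)/(n·Σ(ln x)² − (Σln x)²) = (4·14.1158 − 4.2767·10.2306)/7.0668 = 1.79856; ln C = (Σln z − k·Σln x)/n = 0.63470.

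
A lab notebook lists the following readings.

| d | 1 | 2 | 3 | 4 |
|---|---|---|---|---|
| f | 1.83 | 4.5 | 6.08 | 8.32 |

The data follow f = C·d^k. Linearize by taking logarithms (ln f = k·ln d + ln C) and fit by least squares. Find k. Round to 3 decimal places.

With ln fᵢ as the transformed response and ln dᵢ as the regressor:
Σln d = 3.1781, Σ(ln d)² = 3.6092, Σln f = 6.0321, Σln d·ln f = 5.9626.
Equations: 3.6092·k + 3.1781·ln C = 5.9626;  3.1781·k + 4·ln C = 6.0321.
Solving (det = 4.3368): k = 1.07921, ln C = 0.65057.

k = 1.079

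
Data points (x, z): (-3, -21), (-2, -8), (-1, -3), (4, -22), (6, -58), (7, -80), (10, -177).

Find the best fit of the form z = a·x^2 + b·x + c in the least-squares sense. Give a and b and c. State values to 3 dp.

a = -1.974, b = 1.859, c = 2.340

Normal-equation sums: Σx^2·x^2 = 14051, Σx^2·x = 1587, Σx^2 = 215, Σx·x = 215, Σx = 21, Σ1 = 7.
And Σx^2·z = -24284, Σx·z = -2684, Σz = -369.
So MᵀM·[a, b, c]ᵀ = Mᵀz: [[14051, 1587, 215]; [1587, 215, 21]; [215, 21, 7]]·[a, b, c]ᵀ = [-24284, -2684, -369]ᵀ.
Solving the 3×3 system (Gaussian elimination) gives a = -1690259/856258, b = 1591481/856258, c = 1001813/428129.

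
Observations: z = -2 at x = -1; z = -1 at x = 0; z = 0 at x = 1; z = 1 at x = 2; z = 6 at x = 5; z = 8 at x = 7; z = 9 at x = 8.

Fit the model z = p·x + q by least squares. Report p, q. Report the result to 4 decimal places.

Normal-equation sums: Σx·x = 144, Σx = 22, Σ1 = 7.
Right-hand side: Σx·z = 162, Σz = 21.
det = 144·7 − 22² = 524.
p = (162·7 − 22·21)/524 = 168/131; q = (144·21 − 22·162)/524 = -135/131.

p = 1.2824, q = -1.0305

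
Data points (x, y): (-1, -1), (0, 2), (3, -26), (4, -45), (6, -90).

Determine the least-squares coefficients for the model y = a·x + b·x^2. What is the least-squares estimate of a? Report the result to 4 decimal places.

a = -2.4281

Entries of AᵀA: Σx·x = 62, Σx·x^2 = 306, Σx^2·x^2 = 1634.
Right-hand side: Σx·y = -797, Σx^2·y = -4195.
So AᵀA·[a, b]ᵀ = Aᵀy: [[62, 306]; [306, 1634]]·[a, b]ᵀ = [-797, -4195]ᵀ.
det = 62·1634 − 306² = 7672.
a = ((-797)·1634 − 306·(-4195))/7672 = -4657/1918; b = (62·(-4195) − 306·(-797))/7672 = -2026/959.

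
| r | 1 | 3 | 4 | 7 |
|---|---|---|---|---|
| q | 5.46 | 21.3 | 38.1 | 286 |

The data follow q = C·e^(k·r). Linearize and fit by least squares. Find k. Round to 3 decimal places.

With ln qᵢ as the transformed response and rᵢ as the regressor:
XᵀX = [[75.0000, 15.0000]; [15.0000, 4]], rhs = [65.0264, 14.0524]ᵀ  (here Σr = 15.0000, Σ(r)² = 75.0000, Σln q = 14.0524, Σr·ln q = 65.0264).
Δ = 75.0000·4 − (15.0000)² = 75.0000; k = (65.0264·4 − 15.0000·14.0524)/75.0000 = 0.65760, ln C = (75.0000·14.0524 − 15.0000·65.0264)/75.0000 = 1.04709.

k = 0.658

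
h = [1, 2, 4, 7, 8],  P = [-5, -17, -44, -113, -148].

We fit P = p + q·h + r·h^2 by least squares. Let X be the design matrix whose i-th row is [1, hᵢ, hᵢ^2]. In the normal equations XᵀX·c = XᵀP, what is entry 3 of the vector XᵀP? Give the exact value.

Entry 3 ↔ basis h^2, so (XᵀP)_{3} = Σᵢ (h^2)·Pᵢ = (1)·(-5) + (4)·(-17) + (16)·(-44) + (49)·(-113) + (64)·(-148) = -15786.

-15786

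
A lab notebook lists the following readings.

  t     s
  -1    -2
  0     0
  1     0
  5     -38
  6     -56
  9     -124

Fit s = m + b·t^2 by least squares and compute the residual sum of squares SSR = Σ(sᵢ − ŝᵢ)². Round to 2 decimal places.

SSR = 3.15

Entries of AᵀA: Σ1 = 6, Σt^2 = 144, Σt^2·t^2 = 8484.
Right-hand side: Σs = -220, Σt^2·s = -13012.
Δ = 6·8484 − 144² = 30168.
m = ((-220)·8484 − 144·(-13012))/30168 = 302/1257; b = (6·(-13012) − 144·(-220))/30168 = -1933/1257.
Residuals: -883/1257, -302/1257, 1631/1257, 257/1257, -1106/1257, 403/1257; SSR = 3964/1257.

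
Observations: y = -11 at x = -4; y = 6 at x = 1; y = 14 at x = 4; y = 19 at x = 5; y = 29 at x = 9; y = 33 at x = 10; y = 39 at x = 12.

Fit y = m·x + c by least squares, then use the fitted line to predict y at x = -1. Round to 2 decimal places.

ŷ = -0.96

Entries of MᵀM: Σx·x = 383, Σx = 37, Σ1 = 7.
Right-hand side: Σx·y = 1260, Σy = 129.
MᵀM·[m, c]ᵀ = Mᵀy becomes [[383, 37]; [37, 7]]·[m, c]ᵀ = [1260, 129]ᵀ.
Determinant 383·7 − 37² = 1312.
m = (1260·7 − 37·129)/1312 = 4047/1312; c = (383·129 − 37·1260)/1312 = 2787/1312.
At x = -1: ŷ = (4047/1312)·(-1) + (2787/1312)·(1) = -315/328.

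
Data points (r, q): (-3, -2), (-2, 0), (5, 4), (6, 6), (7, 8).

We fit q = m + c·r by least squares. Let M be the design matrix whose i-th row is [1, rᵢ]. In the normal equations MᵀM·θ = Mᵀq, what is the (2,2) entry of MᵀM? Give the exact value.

Row 2 ↔ basis r, column 2 ↔ basis r, so (MᵀM)_{2,2} = Σᵢ (r)·(r) = (-3)·(-3) + (-2)·(-2) + (5)·(5) + (6)·(6) + (7)·(7) = 123.

123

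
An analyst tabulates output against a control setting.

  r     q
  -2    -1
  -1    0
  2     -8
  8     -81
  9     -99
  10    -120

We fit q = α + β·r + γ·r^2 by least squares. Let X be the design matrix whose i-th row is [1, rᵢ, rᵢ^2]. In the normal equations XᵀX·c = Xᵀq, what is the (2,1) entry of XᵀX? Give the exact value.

Row 2 ↔ basis r, column 1 ↔ basis 1, so (XᵀX)_{2,1} = Σᵢ r = (-2)·(1) + (-1)·(1) + (2)·(1) + (8)·(1) + (9)·(1) + (10)·(1) = 26.

26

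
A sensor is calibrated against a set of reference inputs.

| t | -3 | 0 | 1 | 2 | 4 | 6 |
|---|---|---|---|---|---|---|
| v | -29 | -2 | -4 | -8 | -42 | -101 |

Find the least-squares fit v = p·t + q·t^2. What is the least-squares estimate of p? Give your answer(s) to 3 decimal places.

p = 0.993

Compute the Gram sums: Σt·t = 66, Σt·t^2 = 262, Σt^2·t^2 = 1650.
Moment sums: Σt·v = -707, Σt^2·v = -4605.
So XᵀX·[p, q]ᵀ = Xᵀv: [[66, 262]; [262, 1650]]·[p, q]ᵀ = [-707, -4605]ᵀ.
Δ = 66·1650 − 262² = 40256.
p = ((-707)·1650 − 262·(-4605))/40256 = 135/136; q = (66·(-4605) − 262·(-707))/40256 = -401/136.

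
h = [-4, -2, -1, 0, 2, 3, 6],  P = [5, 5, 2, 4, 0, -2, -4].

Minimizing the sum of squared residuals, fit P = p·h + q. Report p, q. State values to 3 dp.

p = -1.000, q = 2.000

Forming AᵀA = [[70, 4]; [4, 7]] and AᵀP = [-62, 10]ᵀ gives AᵀA·[p, q]ᵀ = AᵀP.
det = 70·7 − 4² = 474.
p = ((-62)·7 − 4·10)/474 = -1; q = (70·10 − 4·(-62))/474 = 2.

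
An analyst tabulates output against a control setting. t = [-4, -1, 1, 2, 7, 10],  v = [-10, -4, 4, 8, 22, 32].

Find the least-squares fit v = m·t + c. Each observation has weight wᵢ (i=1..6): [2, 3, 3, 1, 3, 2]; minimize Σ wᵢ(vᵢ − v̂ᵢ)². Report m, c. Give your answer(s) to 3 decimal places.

Normal-equation sums: Σwᵢ·t·t = 389, Σwᵢ·t = 35, Σwᵢ·1 = 14.
For XᵀWv: Σwᵢ·t·v = 1222, Σwᵢ·v = 118.
So XᵀWX·[m, c]ᵀ = XᵀWv: [[389, 35]; [35, 14]]·[m, c]ᵀ = [1222, 118]ᵀ.
Δ = 389·14 − 35² = 4221.
m = (1222·14 − 35·118)/4221 = 206/67; c = (389·118 − 35·1222)/4221 = 348/469.

m = 3.075, c = 0.742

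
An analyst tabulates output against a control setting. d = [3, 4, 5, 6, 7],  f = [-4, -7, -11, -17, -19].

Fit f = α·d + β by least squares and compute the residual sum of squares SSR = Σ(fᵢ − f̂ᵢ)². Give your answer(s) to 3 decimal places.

Sums needed: Σd·d = 135, Σd = 25, Σ1 = 5.
And Σd·f = -330, Σf = -58.
So MᵀM·[α, β]ᵀ = Mᵀf: [[135, 25]; [25, 5]]·[α, β]ᵀ = [-330, -58]ᵀ.
det = 135·5 − 25² = 50.
α = ((-330)·5 − 25·(-58))/50 = -4; β = (135·(-58) − 25·(-330))/50 = 42/5.
Residuals: -2/5, 3/5, 3/5, -7/5, 3/5; SSR = 16/5.

SSR = 3.200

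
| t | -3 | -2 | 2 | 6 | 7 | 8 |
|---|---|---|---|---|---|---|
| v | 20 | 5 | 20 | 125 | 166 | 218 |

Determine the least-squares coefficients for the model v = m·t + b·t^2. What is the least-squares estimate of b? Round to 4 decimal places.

b = 3.0307

Setting ∂/∂m … = 0 gives: 166·m + 1044·b = 3626;  1044·m + 7906·b = 26866.
(Σt·t = 166, Σt·t^2 = 1044, Σt^2·t^2 = 7906, Σt·v = 3626, Σt^2·v = 26866.)
det = 166·7906 − 1044² = 222460.
m = (3626·7906 − 1044·26866)/222460 = 22109/7945; b = (166·26866 − 1044·3626)/222460 = 24079/7945.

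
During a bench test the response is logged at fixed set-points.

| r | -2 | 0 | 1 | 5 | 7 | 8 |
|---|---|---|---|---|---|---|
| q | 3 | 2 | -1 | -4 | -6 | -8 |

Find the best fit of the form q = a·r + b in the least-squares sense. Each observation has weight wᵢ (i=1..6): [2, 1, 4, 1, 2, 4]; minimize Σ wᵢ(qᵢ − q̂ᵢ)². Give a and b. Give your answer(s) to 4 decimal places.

Sums needed: Σwᵢ·r·r = 391, Σwᵢ·r = 51, Σwᵢ·1 = 14.
For AᵀWq: Σwᵢ·r·q = -376, Σwᵢ·q = -44.
Normal equations: [[391, 51]; [51, 14]]·[a, b]ᵀ = [-376, -44]ᵀ.
Eliminating b: 14·(row 1) − 51·(row 2) gives 2873·a = 14·(-376) − 51·(-44) = -3020, so a = -3020/2873.
Then b = ((-44) − 51·(-3020/2873))/14 = 116/169.

a = -1.0512, b = 0.6864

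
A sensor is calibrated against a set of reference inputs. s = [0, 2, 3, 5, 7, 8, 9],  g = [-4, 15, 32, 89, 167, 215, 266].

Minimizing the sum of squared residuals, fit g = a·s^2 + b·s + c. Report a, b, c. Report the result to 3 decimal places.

a = 2.905, b = 4.076, c = -4.656

Forming MᵀM = [[13780, 1744, 232]; [1744, 232, 34]; [232, 34, 7]] and Mᵀg = [46062, 5854, 780]ᵀ gives MᵀM·[a, b, c]ᵀ = Mᵀg.
Solving the 3×3 system (Gaussian elimination) gives a = 2481/854, b = 31331/7686, c = -17893/3843.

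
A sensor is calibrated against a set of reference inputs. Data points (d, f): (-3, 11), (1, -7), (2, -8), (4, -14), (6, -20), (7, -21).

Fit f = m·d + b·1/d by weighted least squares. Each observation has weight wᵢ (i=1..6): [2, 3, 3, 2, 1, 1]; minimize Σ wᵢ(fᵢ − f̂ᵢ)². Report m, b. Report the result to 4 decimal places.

From the data, Σwᵢ·d·d = 150, Σwᵢ·d·1/d = 12, Σwᵢ·1/d·1/d = 1625/392.
And Σwᵢ·d·f = -514, Σwᵢ·1/d·f = -161/3.
det = 150·(1625/392) − 12² = 93651/196.
m = ((-514)·(1625/392) − 12·(-161/3))/(93651/196) = -291401/93651; b = (150·(-161/3) − 12·(-514))/(93651/196) = -368872/93651.

m = -3.1116, b = -3.9388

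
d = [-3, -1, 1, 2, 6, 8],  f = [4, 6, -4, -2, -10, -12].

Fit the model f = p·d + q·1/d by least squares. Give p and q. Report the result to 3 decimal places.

Sums needed: Σd·d = 115, Σd·1/d = 6, Σ1/d·1/d = 1385/576.
For Mᵀf: Σd·f = -182, Σ1/d·f = -31/2.
Determinant 115·(1385/576) − 6² = 138539/576.
p = ((-182)·(1385/576) − 6·(-31/2))/(138539/576) = -198502/138539; q = (115·(-31/2) − 6·(-182))/(138539/576) = -397728/138539.

p = -1.433, q = -2.871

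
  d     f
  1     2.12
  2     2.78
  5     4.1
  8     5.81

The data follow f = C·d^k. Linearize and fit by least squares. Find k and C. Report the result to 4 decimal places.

k = 0.4710, C = 2.0547

Taking logs, ln f = k·ln d + ln C, so regress ln f on ln d.
Over the data: Σln d = 4.3820, Σ(ln d)² = 7.3948, Σln f = 4.9444, Σln d·ln f = 6.6385.
Normal system: [[7.3948, 4.3820]; [4.3820, 4]]·[k, ln C]ᵀ = [6.6385, 4.9444]ᵀ.
Solving (det = 10.3771): k = 0.47099, ln C = 0.72013, so C = exp(0.72013) = 2.05471.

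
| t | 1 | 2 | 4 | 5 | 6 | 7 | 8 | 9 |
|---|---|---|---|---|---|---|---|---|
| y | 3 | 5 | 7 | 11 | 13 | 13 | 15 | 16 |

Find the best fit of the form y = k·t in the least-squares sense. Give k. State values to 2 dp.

Normal-equation sums: Σt·t = 276.
And Σt·y = 529.
XᵀX·[k]ᵀ = Xᵀy becomes [[276]]·[k]ᵀ = [529]ᵀ.
Hence k = 529 / 276 ≈ 1.91667.

k = 1.92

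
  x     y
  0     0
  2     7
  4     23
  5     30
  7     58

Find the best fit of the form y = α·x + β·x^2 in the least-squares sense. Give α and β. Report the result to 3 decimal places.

Entries of MᵀM: Σx·x = 94, Σx·x^2 = 540, Σx^2·x^2 = 3298.
Moment sums: Σx·y = 662, Σx^2·y = 3988.
So MᵀM·[α, β]ᵀ = Mᵀy: [[94, 540]; [540, 3298]]·[α, β]ᵀ = [662, 3988]ᵀ.
det = 94·3298 − 540² = 18412.
α = (662·3298 − 540·3988)/18412 = 7439/4603; β = (94·3988 − 540·662)/18412 = 4348/4603.

α = 1.616, β = 0.945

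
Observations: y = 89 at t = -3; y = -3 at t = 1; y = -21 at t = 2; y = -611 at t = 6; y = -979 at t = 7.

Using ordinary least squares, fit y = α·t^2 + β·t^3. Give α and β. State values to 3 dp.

Forming MᵀM = [[3795, 24373]; [24373, 165099]] and Mᵀy = [-69253, -470347]ᵀ gives MᵀM·[α, β]ᵀ = Mᵀy.
det = 3795·165099 − 24373² = 32507576.
α = ((-69253)·165099 − 24373·(-470347))/32507576 = 3770798/4063447; β = (3795·(-470347) − 24373·(-69253))/32507576 = -12132937/4063447.

α = 0.928, β = -2.986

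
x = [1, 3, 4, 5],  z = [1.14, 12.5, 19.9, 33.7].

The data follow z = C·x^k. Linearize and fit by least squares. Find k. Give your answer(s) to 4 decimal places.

k = 2.0946

Linearized form: ln z = k·ln x + ln C. From the 4 transformed points,
Σln x = 4.0943, Σ(ln x)² = 5.7191, Σln z = 9.1650, Σln x·ln z = 12.5820.
Equations: 5.7191·k + 4.0943·ln C = 12.5820;  4.0943·k + 4·ln C = 9.1650.
Slope k = (n·Σln x·ln z − Σln x·Σln z)/(n·Σ(ln x)² − (Σln x)²) = (4·12.5820 − 4.0943·9.1650)/6.1125 = 2.09462; ln C = (Σln z − k·Σln x)/n = 0.14722.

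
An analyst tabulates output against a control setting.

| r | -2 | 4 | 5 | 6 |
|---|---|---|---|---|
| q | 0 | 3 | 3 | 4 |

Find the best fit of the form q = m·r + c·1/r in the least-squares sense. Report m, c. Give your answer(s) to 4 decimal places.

Sums needed: Σr·r = 81, Σr·1/r = 4, Σ1/r·1/r = 1369/3600.
Right-hand side: Σr·q = 51, Σ1/r·q = 121/60.
Determinant 81·(1369/3600) − 4² = 5921/400.
m = (51·(1369/3600) − 4·(121/60))/(5921/400) = 4531/5921; c = (81·(121/60) − 4·51)/(5921/400) = -16260/5921.

m = 0.7652, c = -2.7462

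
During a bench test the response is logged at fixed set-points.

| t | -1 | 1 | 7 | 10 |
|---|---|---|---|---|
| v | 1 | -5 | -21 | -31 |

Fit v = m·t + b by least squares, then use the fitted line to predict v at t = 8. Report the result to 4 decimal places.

v̂ = -24.7143

Entries of MᵀM: Σt·t = 151, Σt = 17, Σ1 = 4.
Moment sums: Σt·v = -463, Σv = -56.
MᵀM·[m, b]ᵀ = Mᵀv becomes [[151, 17]; [17, 4]]·[m, b]ᵀ = [-463, -56]ᵀ.
Determinant 151·4 − 17² = 315.
m = ((-463)·4 − 17·(-56))/315 = -20/7; b = (151·(-56) − 17·(-463))/315 = -13/7.
At t = 8: v̂ = (-20/7)·(8) + (-13/7)·(1) = -173/7.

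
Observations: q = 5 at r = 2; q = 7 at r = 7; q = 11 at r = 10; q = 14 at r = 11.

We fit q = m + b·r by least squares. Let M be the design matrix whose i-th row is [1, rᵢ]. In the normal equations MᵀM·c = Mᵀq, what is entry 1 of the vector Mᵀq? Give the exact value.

Entry 1 ↔ basis 1, so (Mᵀq)_{1} = Σᵢ qᵢ = (1)·(5) + (1)·(7) + (1)·(11) + (1)·(14) = 37.

37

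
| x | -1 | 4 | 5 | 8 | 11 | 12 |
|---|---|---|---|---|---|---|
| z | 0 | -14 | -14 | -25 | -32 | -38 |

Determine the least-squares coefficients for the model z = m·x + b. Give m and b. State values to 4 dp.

m = -2.8468, b = -1.9957

Sums needed: Σx·x = 371, Σx = 39, Σ1 = 6.
Moment sums: Σx·z = -1134, Σz = -123.
So MᵀM·[m, b]ᵀ = Mᵀz: [[371, 39]; [39, 6]]·[m, b]ᵀ = [-1134, -123]ᵀ.
Δ = 371·6 − 39² = 705.
m = ((-1134)·6 − 39·(-123))/705 = -669/235; b = (371·(-123) − 39·(-1134))/705 = -469/235.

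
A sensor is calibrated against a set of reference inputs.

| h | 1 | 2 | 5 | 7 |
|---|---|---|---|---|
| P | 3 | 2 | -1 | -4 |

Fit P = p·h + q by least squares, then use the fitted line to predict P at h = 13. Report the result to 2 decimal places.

With design matrix A, AᵀA = [[79, 15]; [15, 4]] and AᵀP = [-26, 0]ᵀ.
Determinant 79·4 − 15² = 91.
p = ((-26)·4 − 15·0)/91 = -8/7; q = (79·0 − 15·(-26))/91 = 30/7.
At h = 13: P̂ = (-8/7)·(13) + (30/7)·(1) = -74/7.

P̂ = -10.57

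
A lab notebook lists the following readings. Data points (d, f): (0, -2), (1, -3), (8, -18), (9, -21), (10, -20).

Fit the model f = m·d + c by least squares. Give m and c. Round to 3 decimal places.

m = -1.991, c = -1.650

Sums needed: Σd·d = 246, Σd = 28, Σ1 = 5.
And Σd·f = -536, Σf = -64.
So MᵀM·[m, c]ᵀ = Mᵀf: [[246, 28]; [28, 5]]·[m, c]ᵀ = [-536, -64]ᵀ.
Eliminating c: 5·(row 1) − 28·(row 2) gives 446·m = 5·(-536) − 28·(-64) = -888, so m = -444/223.
Then c = ((-64) − 28·(-444/223))/5 = -368/223.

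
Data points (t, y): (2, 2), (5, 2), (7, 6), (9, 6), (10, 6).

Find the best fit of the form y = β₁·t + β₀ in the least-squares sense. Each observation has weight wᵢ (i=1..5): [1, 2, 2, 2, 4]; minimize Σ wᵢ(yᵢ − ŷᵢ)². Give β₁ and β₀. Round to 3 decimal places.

β₁ = 0.602, β₀ = 0.316

The normal equations are: 714·β₁ + 84·β₀ = 456;  84·β₁ + 11·β₀ = 54.
det = 714·11 − 84² = 798.
β₁ = (456·11 − 84·54)/798 = 80/133; β₀ = (714·54 − 84·456)/798 = 6/19.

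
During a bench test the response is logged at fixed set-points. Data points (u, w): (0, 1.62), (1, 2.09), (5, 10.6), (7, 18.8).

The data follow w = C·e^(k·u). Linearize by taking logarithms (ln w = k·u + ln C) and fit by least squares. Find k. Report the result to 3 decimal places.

Taking logs, ln w = k·u + ln C, so regress ln w on u.
Sums: Σu = 13.0000, Σ(u)² = 75.0000, Σln w = 6.5143, Σu·ln w = 33.0784.
Normal system: [[75.0000, 13.0000]; [13.0000, 4]]·[k, ln C]ᵀ = [33.0784, 6.5143]ᵀ.
Slope k = (n·Σu·ln w − Σu·Σln w)/(n·Σ(u)² − (Σu)²) = (4·33.0784 − 13.0000·6.5143)/131.0000 = 0.36357; ln C = (Σln w − k·Σu)/n = 0.44697.

k = 0.364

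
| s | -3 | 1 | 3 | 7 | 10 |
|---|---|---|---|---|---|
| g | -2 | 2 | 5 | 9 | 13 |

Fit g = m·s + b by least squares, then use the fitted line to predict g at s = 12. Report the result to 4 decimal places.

Entries of MᵀM: Σs·s = 168, Σs = 18, Σ1 = 5.
For Mᵀg: Σs·g = 216, Σg = 27.
So MᵀM·[m, b]ᵀ = Mᵀg: [[168, 18]; [18, 5]]·[m, b]ᵀ = [216, 27]ᵀ.
Eliminating b: 5·(row 1) − 18·(row 2) gives 516·m = 5·216 − 18·27 = 594, so m = 99/86.
Then b = (27 − 18·(99/86))/5 = 54/43.
At s = 12: ĝ = (99/86)·(12) + (54/43)·(1) = 648/43.

ĝ = 15.0698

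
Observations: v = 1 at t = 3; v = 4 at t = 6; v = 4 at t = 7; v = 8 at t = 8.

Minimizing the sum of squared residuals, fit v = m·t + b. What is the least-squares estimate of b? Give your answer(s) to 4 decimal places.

Sums needed: Σt·t = 158, Σt = 24, Σ1 = 4.
And Σt·v = 119, Σv = 17.
MᵀM·[m, b]ᵀ = Mᵀv becomes [[158, 24]; [24, 4]]·[m, b]ᵀ = [119, 17]ᵀ.
Eliminating b: 4·(row 1) − 24·(row 2) gives 56·m = 4·119 − 24·17 = 68, so m = 17/14.
Then b = (17 − 24·(17/14))/4 = -85/28.

b = -3.0357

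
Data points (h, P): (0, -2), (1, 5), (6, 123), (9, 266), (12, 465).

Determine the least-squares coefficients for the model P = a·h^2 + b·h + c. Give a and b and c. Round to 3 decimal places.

a = 3.024, b = 2.546, c = -1.342

AᵀA·[a, b, c]ᵀ = AᵀP reads: 28594·a + 2674·b + 262·c = 92939;  2674·a + 262·b + 28·c = 8717;  262·a + 28·b + 5·c = 857.
Row-reducing yields a = 45137/14924, b = 5429/2132, c = -10011/7462.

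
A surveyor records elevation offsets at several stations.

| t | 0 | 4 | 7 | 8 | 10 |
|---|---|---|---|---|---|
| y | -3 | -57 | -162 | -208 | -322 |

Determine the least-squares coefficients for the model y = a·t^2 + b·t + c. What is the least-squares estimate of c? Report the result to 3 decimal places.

c = -3.075

Entries of MᵀM: Σt^2·t^2 = 16753, Σt^2·t = 1919, Σt^2 = 229, Σt·t = 229, Σt = 29, Σ1 = 5.
For Mᵀy: Σt^2·y = -54362, Σt·y = -6246, Σy = -752.
Inverting the 3×3 Gram matrix, [a, b, c]ᵀ = [-122321/39819, -45521/39819, -40818/13273]ᵀ.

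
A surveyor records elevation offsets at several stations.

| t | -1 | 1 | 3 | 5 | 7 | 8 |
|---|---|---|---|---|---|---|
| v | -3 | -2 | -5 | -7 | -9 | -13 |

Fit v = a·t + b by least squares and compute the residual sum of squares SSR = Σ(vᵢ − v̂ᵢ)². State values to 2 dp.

Sums needed: Σt·t = 149, Σt = 23, Σ1 = 6.
For Mᵀv: Σt·v = -216, Σv = -39.
MᵀM·[a, b]ᵀ = Mᵀv becomes [[149, 23]; [23, 6]]·[a, b]ᵀ = [-216, -39]ᵀ.
Eliminating b: 6·(row 1) − 23·(row 2) gives 365·a = 6·(-216) − 23·(-39) = -399, so a = -399/365.
Then b = ((-39) − 23·(-399/365))/6 = -843/365.
Residuals: -651/365, 512/365, 43/73, 283/365, 351/365, -142/73; SSR = 3944/365.

SSR = 10.81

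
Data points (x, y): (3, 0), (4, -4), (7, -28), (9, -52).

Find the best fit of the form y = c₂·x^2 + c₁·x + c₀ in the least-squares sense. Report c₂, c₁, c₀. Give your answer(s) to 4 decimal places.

The normal system AᵀA·[c₂, c₁, c₀]ᵀ = Aᵀy is [[9299, 1163, 155]; [1163, 155, 23]; [155, 23, 4]]·[c₂, c₁, c₀]ᵀ = [-5648, -680, -84]ᵀ.
Row-reducing yields c₂ = -151/177, c₁ = 271/177, c₀ = 192/59.

c₂ = -0.8531, c₁ = 1.5311, c₀ = 3.2542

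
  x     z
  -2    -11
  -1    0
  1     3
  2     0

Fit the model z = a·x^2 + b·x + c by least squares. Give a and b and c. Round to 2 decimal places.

a = -2.33, b = 2.50, c = 3.83

The normal system MᵀM·[a, b, c]ᵀ = Mᵀz is [[34, 0, 10]; [0, 10, 0]; [10, 0, 4]]·[a, b, c]ᵀ = [-41, 25, -8]ᵀ.
Inverting the 3×3 Gram matrix, [a, b, c]ᵀ = [-7/3, 5/2, 23/6]ᵀ.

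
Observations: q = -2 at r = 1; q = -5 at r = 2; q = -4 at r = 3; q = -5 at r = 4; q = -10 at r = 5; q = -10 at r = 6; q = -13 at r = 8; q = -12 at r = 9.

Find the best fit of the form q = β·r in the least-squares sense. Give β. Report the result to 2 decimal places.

Sums needed: Σr·r = 236.
For Mᵀq: Σr·q = -366.
β = (-366)/236 = -1.55085.

β = -1.55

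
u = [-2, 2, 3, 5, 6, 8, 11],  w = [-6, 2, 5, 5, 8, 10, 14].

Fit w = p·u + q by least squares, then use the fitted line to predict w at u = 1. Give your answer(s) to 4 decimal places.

Normal-equation sums: Σu·u = 263, Σu = 33, Σ1 = 7.
Right-hand side: Σu·w = 338, Σw = 38.
AᵀA·[p, q]ᵀ = Aᵀw becomes [[263, 33]; [33, 7]]·[p, q]ᵀ = [338, 38]ᵀ.
Determinant 263·7 − 33² = 752.
p = (338·7 − 33·38)/752 = 139/94; q = (263·38 − 33·338)/752 = -145/94.
At u = 1: ŵ = (139/94)·(1) + (-145/94)·(1) = -3/47.

ŵ = -0.0638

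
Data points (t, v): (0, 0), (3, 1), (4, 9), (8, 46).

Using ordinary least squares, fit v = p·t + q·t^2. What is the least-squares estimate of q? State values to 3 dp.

From the data, Σt·t = 89, Σt·t^2 = 603, Σt^2·t^2 = 4433.
Right-hand side: Σt·v = 407, Σt^2·v = 3097.
Eliminating q: 4433·(row 1) − 603·(row 2) gives 30928·p = 4433·407 − 603·3097 = -63260, so p = -15815/7732.
Then q = (3097 − 603·(-15815/7732))/4433 = 7553/7732.

q = 0.977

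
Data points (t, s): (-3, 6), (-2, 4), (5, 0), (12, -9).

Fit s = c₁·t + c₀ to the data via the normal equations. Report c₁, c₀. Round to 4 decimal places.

c₁ = -0.9384, c₀ = 3.0651

XᵀX·[c₁, c₀]ᵀ = Xᵀs reads: 182·c₁ + 12·c₀ = -134;  12·c₁ + 4·c₀ = 1.
Eliminating c₀: 4·(row 1) − 12·(row 2) gives 584·c₁ = 4·(-134) − 12·1 = -548, so c₁ = -137/146.
Then c₀ = (1 − 12·(-137/146))/4 = 895/292.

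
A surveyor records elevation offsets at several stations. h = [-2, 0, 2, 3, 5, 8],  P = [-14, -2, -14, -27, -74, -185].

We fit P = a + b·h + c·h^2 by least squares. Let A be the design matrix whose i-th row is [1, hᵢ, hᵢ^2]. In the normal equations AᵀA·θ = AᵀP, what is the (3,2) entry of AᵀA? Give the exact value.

664

Row 3 ↔ basis h^2, column 2 ↔ basis h, so (AᵀA)_{3,2} = Σᵢ (h^2)·(h) = (4)·(-2) + (0)·(0) + (4)·(2) + (9)·(3) + (25)·(5) + (64)·(8) = 664.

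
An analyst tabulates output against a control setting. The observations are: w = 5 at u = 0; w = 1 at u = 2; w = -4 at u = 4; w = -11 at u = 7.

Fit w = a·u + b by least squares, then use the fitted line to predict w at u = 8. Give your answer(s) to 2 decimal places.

ŵ = -13.21

With design matrix X, XᵀX = [[69, 13]; [13, 4]] and Xᵀw = [-91, -9]ᵀ.
det = 69·4 − 13² = 107.
a = ((-91)·4 − 13·(-9))/107 = -247/107; b = (69·(-9) − 13·(-91))/107 = 562/107.
At u = 8: ŵ = (-247/107)·(8) + (562/107)·(1) = -1414/107.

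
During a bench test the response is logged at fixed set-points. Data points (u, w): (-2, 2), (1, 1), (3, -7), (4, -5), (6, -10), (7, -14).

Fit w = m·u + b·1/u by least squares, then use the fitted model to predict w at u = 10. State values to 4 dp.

ŵ = -18.7623

Normal-equation sums: Σu·u = 115, Σu·1/u = 6, Σ1/u·1/u = 10385/7056.
For Aᵀw: Σu·w = -202, Σ1/u·w = -29/4.
So AᵀA·[m, b]ᵀ = Aᵀw: [[115, 6]; [6, 10385/7056]]·[m, b]ᵀ = [-202, -29/4]ᵀ.
Eliminating b: (10385/7056)·(row 1) − 6·(row 2) gives (940259/7056)·m = (10385/7056)·(-202) − 6·(-29/4) = -895417/3528, so m = -1790834/940259.
Then b = ((-29/4) − 6·(-1790834/940259))/(10385/7056) = 2668932/940259.
At u = 10: ŵ = (-1790834/940259)·(10) + (2668932/940259)·(1/10) = -88207234/4701295.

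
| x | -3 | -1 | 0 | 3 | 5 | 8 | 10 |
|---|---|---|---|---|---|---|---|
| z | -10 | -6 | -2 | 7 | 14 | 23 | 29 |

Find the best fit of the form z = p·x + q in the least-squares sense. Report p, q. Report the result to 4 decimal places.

From the data, Σx·x = 208, Σx = 22, Σ1 = 7.
Right-hand side: Σx·z = 601, Σz = 55.
AᵀA·[p, q]ᵀ = Aᵀz becomes [[208, 22]; [22, 7]]·[p, q]ᵀ = [601, 55]ᵀ.
det = 208·7 − 22² = 972.
p = (601·7 − 22·55)/972 = 37/12; q = (208·55 − 22·601)/972 = -11/6.

p = 3.0833, q = -1.8333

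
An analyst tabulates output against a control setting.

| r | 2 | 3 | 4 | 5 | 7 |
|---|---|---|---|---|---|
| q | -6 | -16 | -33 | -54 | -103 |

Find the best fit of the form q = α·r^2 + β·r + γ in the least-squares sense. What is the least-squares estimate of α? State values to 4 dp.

α = -1.8711

Entries of XᵀX: Σr^2·r^2 = 3379, Σr^2·r = 567, Σr^2 = 103, Σr·r = 103, Σr = 21, Σ1 = 5.
For Xᵀq: Σr^2·q = -7093, Σr·q = -1183, Σq = -212.
So XᵀX·[α, β, γ]ᵀ = Xᵀq: [[3379, 567, 103]; [567, 103, 21]; [103, 21, 5]]·[α, β, γ]ᵀ = [-7093, -1183, -212]ᵀ.
Inverting the 3×3 Gram matrix, [α, β, γ]ᵀ = [-363/194, -539/194, 758/97]ᵀ.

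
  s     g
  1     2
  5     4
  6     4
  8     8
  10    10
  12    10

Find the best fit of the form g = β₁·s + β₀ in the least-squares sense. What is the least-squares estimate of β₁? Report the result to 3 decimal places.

β₁ = 0.842

With design matrix M, MᵀM = [[370, 42]; [42, 6]] and Mᵀg = [330, 38]ᵀ.
Determinant 370·6 − 42² = 456.
β₁ = (330·6 − 42·38)/456 = 16/19; β₀ = (370·38 − 42·330)/456 = 25/57.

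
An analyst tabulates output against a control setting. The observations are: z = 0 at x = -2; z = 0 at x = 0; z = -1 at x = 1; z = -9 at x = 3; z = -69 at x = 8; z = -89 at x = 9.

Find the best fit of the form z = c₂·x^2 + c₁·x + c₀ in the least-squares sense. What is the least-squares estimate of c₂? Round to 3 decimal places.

c₂ = -1.017

With design matrix M, MᵀM = [[10755, 1261, 159]; [1261, 159, 19]; [159, 19, 6]] and Mᵀz = [-11707, -1381, -168]ᵀ.
Row-reducing yields c₂ = -221755/218136, c₁ = -58071/72712, c₀ = 160187/109068.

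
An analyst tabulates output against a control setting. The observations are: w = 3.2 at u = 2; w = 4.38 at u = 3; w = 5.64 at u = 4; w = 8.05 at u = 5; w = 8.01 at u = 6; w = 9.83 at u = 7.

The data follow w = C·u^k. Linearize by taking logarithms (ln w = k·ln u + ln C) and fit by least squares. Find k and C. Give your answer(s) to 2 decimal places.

k = 0.91, C = 1.67

Linearized form: ln w = k·ln u + ln C. From the 6 transformed points,
Σln u = 8.5252, Σ(ln u)² = 13.1965, Σln w = 10.8219, Σln u·ln w = 16.3592.
Equations: 13.1965·k + 8.5252·ln C = 16.3592;  8.5252·k + 6·ln C = 10.8219.
Δ = 13.1965·6 − (8.5252)² = 6.5005; k = (16.3592·6 − 8.5252·10.8219)/6.5005 = 0.90713, ln C = (13.1965·10.8219 − 8.5252·16.3592)/6.5005 = 0.51474, so C = exp(0.51474) = 1.67320.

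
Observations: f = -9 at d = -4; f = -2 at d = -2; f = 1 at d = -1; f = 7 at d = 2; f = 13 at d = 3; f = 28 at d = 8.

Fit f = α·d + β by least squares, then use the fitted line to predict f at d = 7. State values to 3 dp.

f̂ = 24.464

Sums needed: Σd·d = 98, Σd = 6, Σ1 = 6.
Moment sums: Σd·f = 316, Σf = 38.
det = 98·6 − 6² = 552.
α = (316·6 − 6·38)/552 = 139/46; β = (98·38 − 6·316)/552 = 457/138.
At d = 7: f̂ = (139/46)·(7) + (457/138)·(1) = 1688/69.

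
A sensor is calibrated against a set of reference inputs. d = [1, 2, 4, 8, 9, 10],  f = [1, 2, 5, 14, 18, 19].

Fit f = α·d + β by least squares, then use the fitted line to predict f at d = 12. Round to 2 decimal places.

AᵀA·[α, β]ᵀ = Aᵀf reads: 266·α + 34·β = 489;  34·α + 6·β = 59.
(Σd·d = 266, Σd = 34, Σ1 = 6, Σd·f = 489, Σf = 59.)
Determinant 266·6 − 34² = 440.
α = (489·6 − 34·59)/440 = 116/55; β = (266·59 − 34·489)/440 = -233/110.
At d = 12: f̂ = (116/55)·(12) + (-233/110)·(1) = 2551/110.

f̂ = 23.19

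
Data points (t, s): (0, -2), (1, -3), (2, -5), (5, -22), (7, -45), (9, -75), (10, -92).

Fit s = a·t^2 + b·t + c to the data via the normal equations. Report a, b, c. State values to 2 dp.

Compute the Gram sums: Σt^2·t^2 = 19604, Σt^2·t = 2206, Σt^2 = 260, Σt·t = 260, Σt = 34, Σ1 = 7.
For Aᵀs: Σt^2·s = -18053, Σt·s = -2033, Σs = -244.
Inverting the 3×3 Gram matrix, [a, b, c]ᵀ = [-185951/189042, 159163/189042, -75965/31507]ᵀ.

a = -0.98, b = 0.84, c = -2.41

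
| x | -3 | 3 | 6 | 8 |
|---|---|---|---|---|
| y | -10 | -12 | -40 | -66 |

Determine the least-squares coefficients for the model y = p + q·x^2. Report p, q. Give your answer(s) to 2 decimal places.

With design matrix A, AᵀA = [[4, 118]; [118, 5554]] and Aᵀy = [-128, -5862]ᵀ.
Eliminating q: 5554·(row 1) − 118·(row 2) gives 8292·p = 5554·(-128) − 118·(-5862) = -19196, so p = -4799/2073.
Then q = ((-5862) − 118·(-4799/2073))/5554 = -2086/2073.

p = -2.32, q = -1.01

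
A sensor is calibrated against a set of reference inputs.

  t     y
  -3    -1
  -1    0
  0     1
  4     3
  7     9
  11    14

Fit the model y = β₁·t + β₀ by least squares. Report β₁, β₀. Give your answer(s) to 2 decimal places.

β₁ = 1.08, β₀ = 1.08

Entries of MᵀM: Σt·t = 196, Σt = 18, Σ1 = 6.
For Mᵀy: Σt·y = 232, Σy = 26.
Normal equations: [[196, 18]; [18, 6]]·[β₁, β₀]ᵀ = [232, 26]ᵀ.
det = 196·6 − 18² = 852.
β₁ = (232·6 − 18·26)/852 = 77/71; β₀ = (196·26 − 18·232)/852 = 230/213.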